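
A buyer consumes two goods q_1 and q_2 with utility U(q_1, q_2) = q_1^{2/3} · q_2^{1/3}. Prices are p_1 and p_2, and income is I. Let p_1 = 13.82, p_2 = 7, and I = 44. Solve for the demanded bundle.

Tangency: MRS = 2·q_2/q_1 = p_1/p_2.
So 2/3·p_2·q_2 = 1/3·p_1·q_1; combined with the budget, a share 2/3 of income goes to q_1.
Demand: q_1*(p_1,p_2,I) = 2/3·I/p_1 and q_2* = 1/3·I/p_2.
At p_1=13.82, p_2=7, I=44: q_1* = 2/3·44/13.82 = 2.1225, q_2* = 2.0952.

q_1* = 2.1225, q_2* = 2.0952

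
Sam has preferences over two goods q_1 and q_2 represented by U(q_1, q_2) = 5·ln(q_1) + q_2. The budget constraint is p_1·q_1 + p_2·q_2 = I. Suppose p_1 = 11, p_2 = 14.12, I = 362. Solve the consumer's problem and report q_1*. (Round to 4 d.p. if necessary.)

q_1* = 6.4182

MU_q_1 = 5/q_1, MU_q_2 = 1. Tangency: 5/q_1 = p_1/p_2.
So q_1*(p_1,p_2) = 5·p_2/p_1, independent of income; and q_2* = (I − 5·p_2)/p_2.
At the given prices: q_1* = 5·14.12/11 = 6.4182.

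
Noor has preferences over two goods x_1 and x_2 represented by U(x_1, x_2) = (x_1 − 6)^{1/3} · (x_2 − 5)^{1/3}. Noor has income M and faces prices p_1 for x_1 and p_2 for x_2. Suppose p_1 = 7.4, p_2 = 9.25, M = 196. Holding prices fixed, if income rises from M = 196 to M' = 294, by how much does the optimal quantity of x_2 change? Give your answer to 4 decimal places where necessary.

Δx_2* = 5.2973

This is Cobb-Douglas in (x_1−6, x_2−5): tangency gives 1/3·p_2·(x_2−5) = 1/3·p_1·(x_1−6).
After buying the subsistence bundle (6, 5), a share 0.5 of the remaining income goes to x_1: x_1* = 6 + 0.5·(M − 6p_1 − 5p_2)/p_1.
Discretionary income = 196 − 6·7.4 − 5·9.25 = 105.35; x_2* = 5 + 0.5·105.35/9.25 = 10.6946.
At M' = 294: x_2* = 15.9919. Change: 15.9919 − 10.6946 = 5.2973.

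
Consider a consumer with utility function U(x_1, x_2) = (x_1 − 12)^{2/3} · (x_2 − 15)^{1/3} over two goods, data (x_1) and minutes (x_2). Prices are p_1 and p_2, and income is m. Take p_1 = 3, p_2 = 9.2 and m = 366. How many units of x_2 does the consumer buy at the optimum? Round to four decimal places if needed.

x_2* = 21.9565

Discretionary income = 366 − 12·3 − 15·9.2 = 192; x_2* = 15 + 1/3·192/9.2 = 21.9565.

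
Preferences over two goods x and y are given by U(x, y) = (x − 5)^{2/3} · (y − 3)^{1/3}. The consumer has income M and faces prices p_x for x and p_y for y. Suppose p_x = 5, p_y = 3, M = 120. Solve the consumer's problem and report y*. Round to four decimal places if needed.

y* = 12.5556

MRS = 2·(y−3)/(x−5). Tangency with p_x/p_y gives y−3 = (1/2)·(p_x/p_y)·(x−5).
Substituting into the budget: x* = 5 + 2/3·(M − 5·p_x − 3·p_y)/p_x, and y* = 3 + 1/3·(…)/p_y.
Discretionary income = 120 − 5·5 − 3·3 = 86; y* = 3 + 1/3·86/3 = 12.5556.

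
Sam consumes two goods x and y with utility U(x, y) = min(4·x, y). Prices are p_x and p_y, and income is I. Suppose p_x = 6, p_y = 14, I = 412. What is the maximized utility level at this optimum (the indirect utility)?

V = 26.5806

Demand: x*(p_x,p_y,I) = I/(p_x + 4·p_y), y* = 4·I/(p_x + 4·p_y).
Here 6 + 4·14 = 62, giving x* = 6.6452 and y* = 26.5806.
Utility at the optimum: U(6.6452, 26.5806) = 26.5806.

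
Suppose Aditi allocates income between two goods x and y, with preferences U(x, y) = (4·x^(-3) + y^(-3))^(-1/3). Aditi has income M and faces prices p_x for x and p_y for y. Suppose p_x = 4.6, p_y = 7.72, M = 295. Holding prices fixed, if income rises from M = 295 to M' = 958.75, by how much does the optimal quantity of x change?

Δx* = 70.6411

Numerically y/x = 0.621255, so x* = 295/(4.6 + 7.72·0.621255) = 31.396.
At M' = 958.75: x* = 102.0371. Change: 102.0371 − 31.396 = 70.6411.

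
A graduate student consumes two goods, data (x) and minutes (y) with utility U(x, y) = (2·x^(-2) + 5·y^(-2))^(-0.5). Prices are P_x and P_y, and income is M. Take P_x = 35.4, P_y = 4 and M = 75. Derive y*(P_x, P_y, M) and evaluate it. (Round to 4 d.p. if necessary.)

From the CES first-order condition, (2/5)·(y/x)^(3) = P_x/P_y.
Hence y/x = ((5/2)·P_x/P_y)^(1/(3)), i.e. raised to the 1/3 power.
With the ratio pinned down, the budget gives x* = M/(P_x + P_y·(y/x)) and y* = (y/x)·x*.
Numerically y/x = 2.807336, so x* = 75/(35.4 + 4·2.807336) = 1.6084 and y* = 2.807336·1.6084 = 4.5154.

y* = 4.5154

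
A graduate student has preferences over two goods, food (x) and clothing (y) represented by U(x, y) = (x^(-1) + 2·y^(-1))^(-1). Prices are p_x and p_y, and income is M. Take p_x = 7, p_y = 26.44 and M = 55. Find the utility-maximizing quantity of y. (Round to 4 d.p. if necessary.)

y* = 1.5252

MRS = MU_x/MU_y = (1/2)·(y/x)^(2). Set equal to p_x/p_y.
Hence y/x = (2·p_x/p_y)^(1/(2)), i.e. raised to the 0.5 power.
Substitute y = (y/x)·x into the budget: x* = M/(p_x + p_y·(y/x)).
Numerically y/x = 0.727668, so x* = 55/(7 + 26.44·0.727668) = 2.0961 and y* = 0.727668·2.0961 = 1.5252.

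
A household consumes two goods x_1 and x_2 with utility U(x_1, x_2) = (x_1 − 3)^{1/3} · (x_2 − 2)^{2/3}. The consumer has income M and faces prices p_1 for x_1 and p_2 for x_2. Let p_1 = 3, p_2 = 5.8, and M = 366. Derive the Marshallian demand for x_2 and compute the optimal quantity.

MRS = (1/2)·(x_2−2)/(x_1−3). Tangency with p_1/p_2 gives x_2−2 = 2·(p_1/p_2)·(x_1−3).
After buying the subsistence bundle (3, 2), a share 1/3 of the remaining income goes to x_1: x_1* = 3 + 1/3·(M − 3p_1 − 2p_2)/p_1.
Discretionary income = 366 − 3·3 − 2·5.8 = 345.4; x_2* = 2 + 2/3·345.4/5.8 = 41.7011.

x_2* = 41.7011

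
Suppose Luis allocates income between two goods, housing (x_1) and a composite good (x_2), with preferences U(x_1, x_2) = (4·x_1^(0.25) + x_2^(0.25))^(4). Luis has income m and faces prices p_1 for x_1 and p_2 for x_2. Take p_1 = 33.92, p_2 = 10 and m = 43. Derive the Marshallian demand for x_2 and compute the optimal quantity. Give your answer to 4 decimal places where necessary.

x_2* = 0.8228

Numerically x_2/x_1 = 0.802653, so x_1* = 43/(33.92 + 10·0.802653) = 1.0251 and x_2* = 0.802653·1.0251 = 0.8228.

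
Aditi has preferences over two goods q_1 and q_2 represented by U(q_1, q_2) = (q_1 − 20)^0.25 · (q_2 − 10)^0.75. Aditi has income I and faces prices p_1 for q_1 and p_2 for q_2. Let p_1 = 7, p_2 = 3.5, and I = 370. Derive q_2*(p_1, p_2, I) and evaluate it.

MRS = (1/3)·(q_2−10)/(q_1−20). Tangency with p_1/p_2 gives q_2−10 = 3·(p_1/p_2)·(q_1−20).
After buying the subsistence bundle (20, 10), a share 0.25 of the remaining income goes to q_1: q_1* = 20 + 0.25·(I − 20p_1 − 10p_2)/p_1.
Discretionary income = 370 − 20·7 − 10·3.5 = 195; q_2* = 10 + 0.75·195/3.5 = 51.7857.

q_2* = 51.7857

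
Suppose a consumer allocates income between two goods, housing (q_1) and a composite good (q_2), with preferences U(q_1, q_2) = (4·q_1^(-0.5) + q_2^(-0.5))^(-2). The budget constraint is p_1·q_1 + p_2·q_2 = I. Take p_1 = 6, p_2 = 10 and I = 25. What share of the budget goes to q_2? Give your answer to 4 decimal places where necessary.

share on q_2 = 0.32

MRS = MU_q_1/MU_q_2 = 4·(q_2/q_1)^(1.5). Set equal to p_1/p_2.
Solve for the ratio: q_2/q_1 = [(1/4)·p_1/p_2]^(2/3).
Substitute q_2 = (q_2/q_1)·q_1 into the budget: q_1* = I/(p_1 + p_2·(q_2/q_1)).
Numerically q_2/q_1 = 0.282311, so q_1* = 25/(6 + 10·0.282311) = 2.8335 and q_2* = 0.282311·2.8335 = 0.7999.
Expenditure on q_2: 10·0.7999 = 7.9992; share = 0.32.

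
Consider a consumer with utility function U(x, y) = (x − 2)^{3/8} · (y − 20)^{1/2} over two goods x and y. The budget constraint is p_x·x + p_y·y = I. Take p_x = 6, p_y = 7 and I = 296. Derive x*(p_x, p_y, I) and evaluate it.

MRS = (3/4)·(y−20)/(x−2). Tangency with p_x/p_y gives y−20 = (4/3)·(p_x/p_y)·(x−2).
After buying the subsistence bundle (2, 20), a share 3/7 of the remaining income goes to x: x* = 2 + 3/7·(I − 2p_x − 20p_y)/p_x.
Discretionary income = 296 − 2·6 − 20·7 = 144; x* = 2 + 3/7·144/6 = 12.2857.

x* = 12.2857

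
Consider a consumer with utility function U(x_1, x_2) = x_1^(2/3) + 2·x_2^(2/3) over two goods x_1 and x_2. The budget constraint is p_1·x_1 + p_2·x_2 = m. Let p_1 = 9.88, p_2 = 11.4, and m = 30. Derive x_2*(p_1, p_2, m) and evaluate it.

Numerically x_2/x_1 = 5.207704, so x_1* = 30/(9.88 + 11.4·5.207704) = 0.4332 and x_2* = 5.207704·0.4332 = 2.2561.

x_2* = 2.2561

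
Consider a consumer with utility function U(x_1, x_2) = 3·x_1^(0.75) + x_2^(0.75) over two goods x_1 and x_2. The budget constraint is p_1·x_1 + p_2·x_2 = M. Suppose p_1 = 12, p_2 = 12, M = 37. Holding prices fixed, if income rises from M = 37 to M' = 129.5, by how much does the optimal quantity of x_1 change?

MRS = MU_x_1/MU_x_2 = 3·(x_2/x_1)^(0.25). Set equal to p_1/p_2.
Solve for the ratio: x_2/x_1 = [(1/3)·p_1/p_2]^(4).
With the ratio pinned down, the budget gives x_1* = M/(p_1 + p_2·(x_2/x_1)) and x_2* = (x_2/x_1)·x_1*.
Numerically x_2/x_1 = 0.012346, so x_1* = 37/(12 + 12·0.012346) = 3.0457.
At M' = 129.5: x_1* = 10.6601. Change: 10.6601 − 3.0457 = 7.6143.

Δx_1* = 7.6143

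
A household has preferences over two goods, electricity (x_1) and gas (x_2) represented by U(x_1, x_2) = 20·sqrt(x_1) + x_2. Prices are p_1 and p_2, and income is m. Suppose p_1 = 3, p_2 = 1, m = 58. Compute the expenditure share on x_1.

share on x_1 = 0.5747

Utility is quasi-linear in x_2; the FOC for x_1 is 10/√x_1 = p_1/p_2.
Thus x_1* = (10·p_2/p_1)² — independent of m — with the rest of income spent on x_2.
Plugging in: x_1* = (10·1/3)² = 11.1111, x_2* = 24.6667.
Expenditure on x_1: 3·11.1111 = 33.3333; share = 0.5747.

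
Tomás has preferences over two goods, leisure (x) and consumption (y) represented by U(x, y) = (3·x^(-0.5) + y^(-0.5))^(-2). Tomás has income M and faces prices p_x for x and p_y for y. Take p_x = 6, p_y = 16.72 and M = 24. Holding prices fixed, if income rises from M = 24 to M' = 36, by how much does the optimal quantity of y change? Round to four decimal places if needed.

MU_x ∝ 3·x^(-1.5), MU_y ∝ y^(-1.5), so MRS = 3·(y/x)^(1.5) = p_x/p_y.
Solve for the ratio: y/x = [(1/3)·p_x/p_y]^(2/3).
With the ratio pinned down, the budget gives x* = M/(p_x + p_y·(y/x)) and y* = (y/x)·x*.
Numerically y/x = 0.24277, so x* = 24/(6 + 16.72·0.24277) = 2.3859 and y* = 0.24277·2.3859 = 0.5792.
At M' = 36: y* = 0.8688. Change: 0.8688 − 0.5792 = 0.2896.

Δy* = 0.2896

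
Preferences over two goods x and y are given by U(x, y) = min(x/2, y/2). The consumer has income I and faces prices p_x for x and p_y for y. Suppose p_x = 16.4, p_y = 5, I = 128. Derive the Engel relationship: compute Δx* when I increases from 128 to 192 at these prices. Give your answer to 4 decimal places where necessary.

Δx* = 2.9907

Leontief preferences: the optimum is at the kink where x/2 = y/2, i.e. y = x.
Budget: p_x·x + p_y·x = I, so (2·p_x + 2·p_y)·x = 2·I.
Demand: x*(p_x,p_y,I) = 2·I/(2·p_x + 2·p_y), y* = 2·I/(2·p_x + 2·p_y).
Here 2·16.4 + 2·5 = 42.8, giving x* = 5.9813.
At I' = 192: x* = 8.972. Change: 8.972 − 5.9813 = 2.9907.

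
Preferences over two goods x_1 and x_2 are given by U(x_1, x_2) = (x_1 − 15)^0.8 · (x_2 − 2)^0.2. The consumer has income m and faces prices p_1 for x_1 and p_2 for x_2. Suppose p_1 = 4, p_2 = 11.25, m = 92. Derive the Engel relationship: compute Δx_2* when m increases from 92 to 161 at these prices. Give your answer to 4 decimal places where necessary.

Let x_1' = x_1−15, x_2' = x_2−2. MRS = 4·x_2'/x_1' = p_1/p_2.
Substituting into the budget: x_1* = 15 + 0.8·(m − 15·p_1 − 2·p_2)/p_1, and x_2* = 2 + 0.2·(…)/p_2.
Discretionary income = 92 − 15·4 − 2·11.25 = 9.5; x_2* = 2 + 0.2·9.5/11.25 = 2.1689.
At m' = 161: x_2* = 3.3956. Change: 3.3956 − 2.1689 = 1.2267.

Δx_2* = 1.2267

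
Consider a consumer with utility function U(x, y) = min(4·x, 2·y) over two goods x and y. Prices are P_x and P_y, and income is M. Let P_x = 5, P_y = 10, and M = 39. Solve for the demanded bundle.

Leontief preferences: the optimum is at the kink where x/2 = y/4, i.e. y = 2·x.
Budget: P_x·x + P_y·2·x = M, so (2·P_x + 4·P_y)·x = 2·M.
Demand: x*(P_x,P_y,M) = 2·M/(2·P_x + 4·P_y), y* = 4·M/(2·P_x + 4·P_y).
Here 2·5 + 4·10 = 50, giving x* = 1.56 and y* = 3.12.

x* = 1.56, y* = 3.12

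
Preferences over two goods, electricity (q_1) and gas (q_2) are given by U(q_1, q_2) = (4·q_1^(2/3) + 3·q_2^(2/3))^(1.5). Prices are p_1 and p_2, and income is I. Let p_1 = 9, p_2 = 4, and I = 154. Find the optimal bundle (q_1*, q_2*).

q_1* = 5.4568, q_2* = 26.2222

MU_q_1 ∝ 4·q_1^(-1/3), MU_q_2 ∝ 3·q_2^(-1/3), so MRS = (4/3)·(q_2/q_1)^(1/3) = p_1/p_2.
Solve for the ratio: q_2/q_1 = [(3/4)·p_1/p_2]^(3).
With the ratio pinned down, the budget gives q_1* = I/(p_1 + p_2·(q_2/q_1)) and q_2* = (q_2/q_1)·q_1*.
Numerically q_2/q_1 = 4.80542, so q_1* = 154/(9 + 4·4.80542) = 5.4568 and q_2* = 4.80542·5.4568 = 26.2222.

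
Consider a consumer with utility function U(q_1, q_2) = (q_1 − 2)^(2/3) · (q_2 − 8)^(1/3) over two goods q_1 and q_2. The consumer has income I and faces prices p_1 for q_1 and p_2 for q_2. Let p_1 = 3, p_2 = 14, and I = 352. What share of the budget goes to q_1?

Discretionary income = 352 − 2·3 − 8·14 = 234; q_1* = 2 + 2/3·234/3 = 54; q_2* = 8 + 1/3·234/14 = 13.5714.
Expenditure on q_1: 3·54 = 162; share = 0.4602.

share on q_1 = 0.4602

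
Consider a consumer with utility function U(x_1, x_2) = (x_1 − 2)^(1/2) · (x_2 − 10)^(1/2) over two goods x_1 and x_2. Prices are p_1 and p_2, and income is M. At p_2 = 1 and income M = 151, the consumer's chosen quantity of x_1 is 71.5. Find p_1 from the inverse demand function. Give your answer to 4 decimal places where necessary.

This is Cobb-Douglas in (x_1−2, x_2−10): tangency gives 0.5·p_2·(x_2−10) = 0.5·p_1·(x_1−2).
After buying the subsistence bundle (2, 10), a share 0.5 of the remaining income goes to x_1: x_1* = 2 + 0.5·(M − 2p_1 − 10p_2)/p_1.
Set x_1* = 71.5 in the demand function and solve for p_1: p_1 = 1.

p_1 = 1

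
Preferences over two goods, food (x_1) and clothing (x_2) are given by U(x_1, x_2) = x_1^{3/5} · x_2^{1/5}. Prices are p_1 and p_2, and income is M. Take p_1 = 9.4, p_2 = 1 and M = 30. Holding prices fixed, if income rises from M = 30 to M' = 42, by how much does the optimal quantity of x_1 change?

Tangency: MRS = 3·x_2/x_1 = p_1/p_2.
So 0.6·p_2·x_2 = 0.2·p_1·x_1; combined with the budget, a share 0.75 of income goes to x_1.
Demand: x_1*(p_1,p_2,M) = 0.75·M/p_1 and x_2* = 0.25·M/p_2.
At p_1=9.4, p_2=1, M=30: x_1* = 0.75·30/9.4 = 2.3936.
At M' = 42: x_1* = 3.3511. Change: 3.3511 − 2.3936 = 0.9574.

Δx_1* = 0.9574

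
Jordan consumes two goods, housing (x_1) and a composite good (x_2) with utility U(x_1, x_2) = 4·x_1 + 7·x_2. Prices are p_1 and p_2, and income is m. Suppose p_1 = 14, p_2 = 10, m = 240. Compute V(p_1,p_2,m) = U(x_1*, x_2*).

V = 168

Linear utility — the consumer picks whichever good has higher MU/price: 4/14 = 0.2857 vs 7/10 = 0.7.
x_2 gives more utility per dollar, so spend all income on x_2: x_2* = m/p_2, x_1* = 0.
Numerically: x_1* = 0, x_2* = 24.
Utility at the optimum: U(0, 24) = 168.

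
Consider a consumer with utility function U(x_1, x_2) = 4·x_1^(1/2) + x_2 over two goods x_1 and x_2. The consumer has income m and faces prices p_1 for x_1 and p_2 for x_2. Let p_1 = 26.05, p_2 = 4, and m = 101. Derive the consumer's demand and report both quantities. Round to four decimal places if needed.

x_1* = 0.0943, x_2* = 24.6358

MU_x_1 = 2/√x_1, MU_x_2 = 1. Tangency: 2/√x_1 = p_1/p_2.
Solve: √x_1 = 2·p_2/p_1, so x_1*(p_1,p_2) = (2·p_2/p_1)², and x_2* = (m − p_1·x_1*)/p_2.
Plugging in: x_1* = (2·4/26.05)² = 0.0943, x_2* = 24.6358.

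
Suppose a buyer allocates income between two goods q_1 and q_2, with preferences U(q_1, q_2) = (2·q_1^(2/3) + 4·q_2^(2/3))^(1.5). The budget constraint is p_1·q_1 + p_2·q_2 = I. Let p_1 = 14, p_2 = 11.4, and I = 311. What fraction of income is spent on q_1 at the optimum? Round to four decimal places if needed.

share on q_1 = 0.0765

MRS = MU_q_1/MU_q_2 = (1/2)·(q_2/q_1)^(1/3). Set equal to p_1/p_2.
Solve for the ratio: q_2/q_1 = [2·p_1/p_2]^(3).
Substitute q_2 = (q_2/q_1)·q_1 into the budget: q_1* = I/(p_1 + p_2·(q_2/q_1)).
Numerically q_2/q_1 = 14.816975, so q_1* = 311/(14 + 11.4·14.816975) = 1.7003 and q_2* = 14.816975·1.7003 = 25.1927.
Expenditure on q_1: 14·1.7003 = 23.8036; share = 0.0765.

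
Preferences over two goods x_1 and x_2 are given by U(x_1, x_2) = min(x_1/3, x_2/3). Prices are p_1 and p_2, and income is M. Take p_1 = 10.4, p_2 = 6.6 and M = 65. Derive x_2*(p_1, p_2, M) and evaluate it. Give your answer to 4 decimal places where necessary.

x_2* = 3.8235

Leontief preferences: the optimum is at the kink where x_1/3 = x_2/3, i.e. x_2 = x_1.
Budget: p_1·x_1 + p_2·x_1 = M, so (3·p_1 + 3·p_2)·x_1 = 3·M.
Demand: x_1*(p_1,p_2,M) = 3·M/(3·p_1 + 3·p_2), x_2* = 3·M/(3·p_1 + 3·p_2).
Here 3·10.4 + 3·6.6 = 51, giving x_2* = 3.8235.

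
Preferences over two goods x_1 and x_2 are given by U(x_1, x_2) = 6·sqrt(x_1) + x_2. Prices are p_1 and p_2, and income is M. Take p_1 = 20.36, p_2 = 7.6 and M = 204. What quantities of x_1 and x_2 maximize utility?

MU_x_1 = 3/√x_1, MU_x_2 = 1. Tangency: 3/√x_1 = p_1/p_2.
Solve: √x_1 = 3·p_2/p_1, so x_1*(p_1,p_2) = (3·p_2/p_1)², and x_2* = (M − p_1·x_1*)/p_2.
Plugging in: x_1* = (3·7.6/20.36)² = 1.254, x_2* = 23.4826.

x_1* = 1.254, x_2* = 23.4826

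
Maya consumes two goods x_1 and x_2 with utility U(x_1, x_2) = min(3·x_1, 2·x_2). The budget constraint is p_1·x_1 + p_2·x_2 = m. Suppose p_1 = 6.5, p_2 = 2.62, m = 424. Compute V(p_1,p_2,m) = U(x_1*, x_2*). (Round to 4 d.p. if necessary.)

V = 121.9559

Leontief preferences: the optimum is at the kink where x_1/2 = x_2/3, i.e. x_2 = (3/2)·x_1.
Budget: p_1·x_1 + p_2·(3/2)·x_1 = m, so (2·p_1 + 3·p_2)·x_1 = 2·m.
Demand: x_1*(p_1,p_2,m) = 2·m/(2·p_1 + 3·p_2), x_2* = 3·m/(2·p_1 + 3·p_2).
Here 2·6.5 + 3·2.62 = 20.86, giving x_1* = 40.652 and x_2* = 60.9779.
Utility at the optimum: U(40.652, 60.9779) = 121.9559.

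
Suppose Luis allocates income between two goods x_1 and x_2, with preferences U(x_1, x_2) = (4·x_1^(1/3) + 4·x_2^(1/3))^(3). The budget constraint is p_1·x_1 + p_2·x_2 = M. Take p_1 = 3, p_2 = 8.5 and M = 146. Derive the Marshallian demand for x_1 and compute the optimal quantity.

MU_x_1 ∝ 4·x_1^(-2/3), MU_x_2 ∝ 4·x_2^(-2/3), so MRS = (x_2/x_1)^(2/3) = p_1/p_2.
Hence x_2/x_1 = (p_1/p_2)^(1/(2/3)), i.e. raised to the 1.5 power.
With the ratio pinned down, the budget gives x_1* = M/(p_1 + p_2·(x_2/x_1)) and x_2* = (x_2/x_1)·x_1*.
Numerically x_2/x_1 = 0.209678, so x_1* = 146/(3 + 8.5·0.209678) = 30.5295.

x_1* = 30.5295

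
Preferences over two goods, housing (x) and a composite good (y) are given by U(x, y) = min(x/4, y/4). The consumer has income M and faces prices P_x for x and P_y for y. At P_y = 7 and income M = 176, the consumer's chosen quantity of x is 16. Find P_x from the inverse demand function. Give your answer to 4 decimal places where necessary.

With perfect complements, no substitution: consume in ratio x:y = 4:4.
Budget: P_x·x + P_y·x = M, so (4·P_x + 4·P_y)·x = 4·M.
Demand: x*(P_x,P_y,M) = 4·M/(4·P_x + 4·P_y), y* = 4·M/(4·P_x + 4·P_y).
Set x* = 16 in the demand function and solve for P_x: P_x = 4.

P_x = 4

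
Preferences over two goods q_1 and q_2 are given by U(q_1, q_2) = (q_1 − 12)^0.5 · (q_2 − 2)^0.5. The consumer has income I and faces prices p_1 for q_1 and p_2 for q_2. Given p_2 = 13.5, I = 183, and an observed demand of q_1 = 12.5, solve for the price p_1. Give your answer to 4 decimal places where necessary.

p_1 = 12

Let q_1' = q_1−12, q_2' = q_2−2. MRS = q_2'/q_1' = p_1/p_2.
After buying the subsistence bundle (12, 2), a share 0.5 of the remaining income goes to q_1: q_1* = 12 + 0.5·(I − 12p_1 − 2p_2)/p_1.
Set q_1* = 12.5 in the demand function and solve for p_1: p_1 = 12.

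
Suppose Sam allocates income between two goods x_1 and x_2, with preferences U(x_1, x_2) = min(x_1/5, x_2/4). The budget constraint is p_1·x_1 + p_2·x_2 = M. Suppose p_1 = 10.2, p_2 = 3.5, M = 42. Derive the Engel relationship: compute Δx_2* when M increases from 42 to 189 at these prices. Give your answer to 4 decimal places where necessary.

Δx_2* = 9.0462

With perfect complements, no substitution: consume in ratio x_1:x_2 = 5:4.
Budget: p_1·x_1 + p_2·(4/5)·x_1 = M, so (5·p_1 + 4·p_2)·x_1 = 5·M.
Demand: x_1*(p_1,p_2,M) = 5·M/(5·p_1 + 4·p_2), x_2* = 4·M/(5·p_1 + 4·p_2).
Here 5·10.2 + 4·3.5 = 65, giving x_2* = 2.5846.
At M' = 189: x_2* = 11.6308. Change: 11.6308 − 2.5846 = 9.0462.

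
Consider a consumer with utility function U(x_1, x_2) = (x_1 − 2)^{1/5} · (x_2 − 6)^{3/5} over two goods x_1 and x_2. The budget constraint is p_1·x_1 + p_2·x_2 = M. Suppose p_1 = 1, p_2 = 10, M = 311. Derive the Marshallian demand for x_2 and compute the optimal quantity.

x_2* = 24.675

This is Cobb-Douglas in (x_1−2, x_2−6): tangency gives 0.2·p_2·(x_2−6) = 0.6·p_1·(x_1−2).
After buying the subsistence bundle (2, 6), a share 0.25 of the remaining income goes to x_1: x_1* = 2 + 0.25·(M − 2p_1 − 6p_2)/p_1.
Discretionary income = 311 − 2·1 − 6·10 = 249; x_2* = 6 + 0.75·249/10 = 24.675.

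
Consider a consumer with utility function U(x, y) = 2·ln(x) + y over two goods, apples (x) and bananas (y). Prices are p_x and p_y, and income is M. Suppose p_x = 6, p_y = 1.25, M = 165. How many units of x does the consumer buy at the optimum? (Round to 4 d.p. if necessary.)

So x*(p_x,p_y) = 2·p_y/p_x, independent of income; and y* = (M − 2·p_y)/p_y.
At the given prices: x* = 2·1.25/6 = 0.4167.

x* = 0.4167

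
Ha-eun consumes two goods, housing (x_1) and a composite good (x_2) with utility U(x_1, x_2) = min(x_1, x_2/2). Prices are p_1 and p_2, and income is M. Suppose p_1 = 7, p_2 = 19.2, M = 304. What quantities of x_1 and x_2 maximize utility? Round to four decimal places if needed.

x_1* = 6.696, x_2* = 13.3921

Leontief preferences: the optimum is at the kink where x_1/1 = x_2/2, i.e. x_2 = 2·x_1.
Budget: p_1·x_1 + p_2·2·x_1 = M, so (p_1 + 2·p_2)·x_1 = M.
Demand: x_1*(p_1,p_2,M) = M/(p_1 + 2·p_2), x_2* = 2·M/(p_1 + 2·p_2).
Here 7 + 2·19.2 = 45.4, giving x_1* = 6.696 and x_2* = 13.3921.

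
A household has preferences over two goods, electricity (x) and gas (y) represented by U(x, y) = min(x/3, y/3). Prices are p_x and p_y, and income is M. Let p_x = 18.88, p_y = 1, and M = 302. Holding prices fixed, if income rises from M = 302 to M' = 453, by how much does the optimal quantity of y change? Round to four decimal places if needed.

Leontief preferences: the optimum is at the kink where x/3 = y/3, i.e. y = x.
Budget: p_x·x + p_y·x = M, so (3·p_x + 3·p_y)·x = 3·M.
Demand: x*(p_x,p_y,M) = 3·M/(3·p_x + 3·p_y), y* = 3·M/(3·p_x + 3·p_y).
Here 3·18.88 + 3·1 = 59.64, giving y* = 15.1911.
At M' = 453: y* = 22.7867. Change: 22.7867 − 15.1911 = 7.5956.

Δy* = 7.5956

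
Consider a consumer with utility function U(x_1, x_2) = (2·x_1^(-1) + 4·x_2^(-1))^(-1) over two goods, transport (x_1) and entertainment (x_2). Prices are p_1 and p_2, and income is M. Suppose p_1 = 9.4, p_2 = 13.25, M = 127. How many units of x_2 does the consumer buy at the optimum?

x_2* = 6.0072

From the CES first-order condition, (1/2)·(x_2/x_1)^(2) = p_1/p_2.
Solve for the ratio: x_2/x_1 = [2·p_1/p_2]^(0.5).
Substitute x_2 = (x_2/x_1)·x_1 into the budget: x_1* = M/(p_1 + p_2·(x_2/x_1)).
Numerically x_2/x_1 = 1.191162, so x_1* = 127/(9.4 + 13.25·1.191162) = 5.0431 and x_2* = 1.191162·5.0431 = 6.0072.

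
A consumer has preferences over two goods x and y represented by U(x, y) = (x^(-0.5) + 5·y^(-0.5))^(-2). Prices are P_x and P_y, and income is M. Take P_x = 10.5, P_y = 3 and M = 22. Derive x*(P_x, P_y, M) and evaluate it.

x* = 0.7161

MU_x ∝ x^(-1.5), MU_y ∝ 5·y^(-1.5), so MRS = (1/5)·(y/x)^(1.5) = P_x/P_y.
Solve for the ratio: y/x = [5·P_x/P_y]^(2/3).
With the ratio pinned down, the budget gives x* = M/(P_x + P_y·(y/x)) and y* = (y/x)·x*.
Numerically y/x = 6.740499, so x* = 22/(10.5 + 3·6.740499) = 0.7161.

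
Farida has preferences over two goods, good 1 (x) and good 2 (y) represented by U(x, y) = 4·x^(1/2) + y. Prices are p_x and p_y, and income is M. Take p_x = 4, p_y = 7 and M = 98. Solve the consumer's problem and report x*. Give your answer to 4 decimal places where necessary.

x* = 12.25

Plugging in: x* = (2·7/4)² = 12.25.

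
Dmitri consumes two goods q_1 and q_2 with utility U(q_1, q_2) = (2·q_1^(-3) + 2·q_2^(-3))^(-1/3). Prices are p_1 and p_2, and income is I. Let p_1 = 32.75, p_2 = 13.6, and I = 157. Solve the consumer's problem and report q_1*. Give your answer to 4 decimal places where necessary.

With the ratio pinned down, the budget gives q_1* = I/(p_1 + p_2·(q_2/q_1)) and q_2* = (q_2/q_1)·q_1*.
Numerically q_2/q_1 = 1.245713, so q_1* = 157/(32.75 + 13.6·1.245713) = 3.1595.

q_1* = 3.1595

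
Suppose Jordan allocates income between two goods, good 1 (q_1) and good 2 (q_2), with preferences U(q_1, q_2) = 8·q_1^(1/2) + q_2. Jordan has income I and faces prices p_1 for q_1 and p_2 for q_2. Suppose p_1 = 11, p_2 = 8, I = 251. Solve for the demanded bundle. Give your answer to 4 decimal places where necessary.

Set MRS = p_1/p_2: 4·q_1^(−1/2) = p_1/p_2.
Solve: √q_1 = 4·p_2/p_1, so q_1*(p_1,p_2) = (4·p_2/p_1)², and q_2* = (I − p_1·q_1*)/p_2.
Plugging in: q_1* = (4·8/11)² = 8.4628, q_2* = 19.7386.

q_1* = 8.4628, q_2* = 19.7386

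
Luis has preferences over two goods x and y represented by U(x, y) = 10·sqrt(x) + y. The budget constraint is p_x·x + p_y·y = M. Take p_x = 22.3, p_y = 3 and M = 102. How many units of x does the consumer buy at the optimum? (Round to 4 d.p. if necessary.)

MU_x = 5/√x, MU_y = 1. Tangency: 5/√x = p_x/p_y.
Thus x* = (5·p_y/p_x)² — independent of M — with the rest of income spent on y.
Plugging in: x* = (5·3/22.3)² = 0.4525.

x* = 0.4525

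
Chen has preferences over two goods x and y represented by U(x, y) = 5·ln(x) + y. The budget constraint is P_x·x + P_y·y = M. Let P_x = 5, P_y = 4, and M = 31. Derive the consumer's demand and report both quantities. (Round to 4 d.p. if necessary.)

x* = 4, y* = 2.75

Set MRS = P_x/P_y: (5/x)/1 = P_x/P_y.
So x*(P_x,P_y) = 5·P_y/P_x, independent of income; and y* = (M − 5·P_y)/P_y.
At the given prices: x* = 5·4/5 = 4, and y* = 2.75.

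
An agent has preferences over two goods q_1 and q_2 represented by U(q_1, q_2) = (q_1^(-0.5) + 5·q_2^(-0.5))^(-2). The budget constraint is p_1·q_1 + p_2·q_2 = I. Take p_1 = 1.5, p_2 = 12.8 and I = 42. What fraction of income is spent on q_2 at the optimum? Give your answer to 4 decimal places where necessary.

share on q_2 = 0.8566

From the CES first-order condition, (1/5)·(q_2/q_1)^(1.5) = p_1/p_2.
Hence q_2/q_1 = (5·p_1/p_2)^(1/(1.5)), i.e. raised to the 2/3 power.
Substitute q_2 = (q_2/q_1)·q_1 into the budget: q_1* = I/(p_1 + p_2·(q_2/q_1)).
Numerically q_2/q_1 = 0.700219, so q_1* = 42/(1.5 + 12.8·0.700219) = 4.0142 and q_2* = 0.700219·4.0142 = 2.8108.
Expenditure on q_2: 12.8·2.8108 = 35.9787; share = 0.8566.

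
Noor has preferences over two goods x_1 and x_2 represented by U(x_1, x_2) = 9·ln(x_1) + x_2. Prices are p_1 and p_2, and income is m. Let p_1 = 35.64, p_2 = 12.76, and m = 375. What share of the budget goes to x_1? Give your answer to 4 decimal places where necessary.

share on x_1 = 0.3062

So x_1*(p_1,p_2) = 9·p_2/p_1, independent of income; and x_2* = (m − 9·p_2)/p_2.
At the given prices: x_1* = 9·12.76/35.64 = 3.2222, and x_2* = 20.3887.
Expenditure on x_1: 35.64·3.2222 = 114.84; share = 0.3062.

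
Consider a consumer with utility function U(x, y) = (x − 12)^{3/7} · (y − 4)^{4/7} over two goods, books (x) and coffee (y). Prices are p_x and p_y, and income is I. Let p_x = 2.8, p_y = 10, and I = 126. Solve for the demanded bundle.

Let x' = x−12, y' = y−4. MRS = (3/4)·y'/x' = p_x/p_y.
After buying the subsistence bundle (12, 4), a share 3/7 of the remaining income goes to x: x* = 12 + 3/7·(I − 12p_x − 4p_y)/p_x.
Discretionary income = 126 − 12·2.8 − 4·10 = 52.4; x* = 12 + 3/7·52.4/2.8 = 20.0204; y* = 4 + 4/7·52.4/10 = 6.9943.

x* = 20.0204, y* = 6.9943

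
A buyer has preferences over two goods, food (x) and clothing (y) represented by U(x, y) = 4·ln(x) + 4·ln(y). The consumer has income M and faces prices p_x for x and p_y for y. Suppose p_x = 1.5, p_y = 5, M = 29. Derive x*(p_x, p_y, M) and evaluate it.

The MRS is y/x. Set MRS = p_x/p_y.
Rearranging, p_y·y = p_x·x. Substituting into the budget gives p_x·x·(1 + 1) = M.
Demand: x*(p_x,p_y,M) = 0.5·M/p_x and y* = 0.5·M/p_y.
At p_x=1.5, p_y=5, M=29: x* = 0.5·29/1.5 = 9.6667.

x* = 9.6667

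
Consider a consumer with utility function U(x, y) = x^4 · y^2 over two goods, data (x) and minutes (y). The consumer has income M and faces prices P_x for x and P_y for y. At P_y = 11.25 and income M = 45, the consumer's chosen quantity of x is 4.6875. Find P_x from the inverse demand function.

The MRS is 2·y/x. Set MRS = P_x/P_y.
Rearranging, P_y·y = (1/2)·P_x·x. Substituting into the budget gives P_x·x·(1 + (1/2)) = M.
Demand: x*(P_x,P_y,M) = 2/3·M/P_x and y* = 1/3·M/P_y.
Set x* = 4.6875 in the demand function and solve for P_x: P_x = 6.4.

P_x = 6.4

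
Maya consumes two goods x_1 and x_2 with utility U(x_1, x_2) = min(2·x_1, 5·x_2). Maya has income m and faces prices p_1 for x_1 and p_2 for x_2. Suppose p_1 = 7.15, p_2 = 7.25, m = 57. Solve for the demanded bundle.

With perfect complements, no substitution: consume in ratio x_1:x_2 = 5:2.
Budget: p_1·x_1 + p_2·(2/5)·x_1 = m, so (5·p_1 + 2·p_2)·x_1 = 5·m.
Demand: x_1*(p_1,p_2,m) = 5·m/(5·p_1 + 2·p_2), x_2* = 2·m/(5·p_1 + 2·p_2).
Here 5·7.15 + 2·7.25 = 50.25, giving x_1* = 5.6716 and x_2* = 2.2687.

x_1* = 5.6716, x_2* = 2.2687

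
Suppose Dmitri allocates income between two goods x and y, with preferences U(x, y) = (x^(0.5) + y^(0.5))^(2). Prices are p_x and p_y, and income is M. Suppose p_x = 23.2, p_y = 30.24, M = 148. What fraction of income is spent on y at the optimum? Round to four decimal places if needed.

From the CES first-order condition, (y/x)^(0.5) = p_x/p_y.
Hence y/x = (p_x/p_y)^(1/(0.5)), i.e. raised to the 2 power.
With the ratio pinned down, the budget gives x* = M/(p_x + p_y·(y/x)) and y* = (y/x)·x*.
Numerically y/x = 0.588589, so x* = 148/(23.2 + 30.24·0.588589) = 3.6098 and y* = 0.588589·3.6098 = 2.1247.
Expenditure on y: 30.24·2.1247 = 64.2515; share = 0.4341.

share on y = 0.4341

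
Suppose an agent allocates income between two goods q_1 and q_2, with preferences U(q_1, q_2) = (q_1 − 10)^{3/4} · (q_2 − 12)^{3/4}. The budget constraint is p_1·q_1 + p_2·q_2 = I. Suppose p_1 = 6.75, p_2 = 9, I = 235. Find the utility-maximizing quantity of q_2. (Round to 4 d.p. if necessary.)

This is Cobb-Douglas in (q_1−10, q_2−12): tangency gives 0.75·p_2·(q_2−12) = 0.75·p_1·(q_1−10).
After buying the subsistence bundle (10, 12), a share 0.5 of the remaining income goes to q_1: q_1* = 10 + 0.5·(I − 10p_1 − 12p_2)/p_1.
Discretionary income = 235 − 10·6.75 − 12·9 = 59.5; q_2* = 12 + 0.5·59.5/9 = 15.3056.

q_2* = 15.3056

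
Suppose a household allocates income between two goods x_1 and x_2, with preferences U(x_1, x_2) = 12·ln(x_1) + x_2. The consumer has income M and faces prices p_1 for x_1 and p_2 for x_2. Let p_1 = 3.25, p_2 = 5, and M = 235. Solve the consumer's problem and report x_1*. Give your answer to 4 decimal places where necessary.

x_1* = 18.4615

MU_x_1 = 12/x_1, MU_x_2 = 1. Tangency: 12/x_1 = p_1/p_2.
So x_1*(p_1,p_2) = 12·p_2/p_1, independent of income; and x_2* = (M − 12·p_2)/p_2.
At the given prices: x_1* = 12·5/3.25 = 18.4615.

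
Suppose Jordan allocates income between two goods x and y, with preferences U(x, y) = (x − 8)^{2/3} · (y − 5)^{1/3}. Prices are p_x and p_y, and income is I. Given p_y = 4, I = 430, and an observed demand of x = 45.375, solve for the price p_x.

p_x = 6.4

This is Cobb-Douglas in (x−8, y−5): tangency gives 2/3·p_y·(y−5) = 1/3·p_x·(x−8).
After buying the subsistence bundle (8, 5), a share 2/3 of the remaining income goes to x: x* = 8 + 2/3·(I − 8p_x − 5p_y)/p_x.
Set x* = 45.375 in the demand function and solve for p_x: p_x = 6.4.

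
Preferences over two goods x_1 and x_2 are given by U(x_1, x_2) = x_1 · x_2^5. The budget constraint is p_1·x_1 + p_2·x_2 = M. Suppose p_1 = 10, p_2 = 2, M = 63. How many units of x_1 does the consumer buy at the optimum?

x_1* = 1.05

The MRS is (1/5)·x_2/x_1. Set MRS = p_1/p_2.
Rearranging, p_2·x_2 = 5·p_1·x_1. Substituting into the budget gives p_1·x_1·(1 + 5) = M.
Demand: x_1*(p_1,p_2,M) = 1/6·M/p_1 and x_2* = 5/6·M/p_2.
At p_1=10, p_2=2, M=63: x_1* = 1/6·63/10 = 1.05.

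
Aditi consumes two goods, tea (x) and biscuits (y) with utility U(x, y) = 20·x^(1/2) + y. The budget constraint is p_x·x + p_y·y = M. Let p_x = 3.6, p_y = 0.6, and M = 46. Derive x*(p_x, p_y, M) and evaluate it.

Thus x* = (10·p_y/p_x)² — independent of M — with the rest of income spent on y.
Plugging in: x* = (10·0.6/3.6)² = 2.7778.

x* = 2.7778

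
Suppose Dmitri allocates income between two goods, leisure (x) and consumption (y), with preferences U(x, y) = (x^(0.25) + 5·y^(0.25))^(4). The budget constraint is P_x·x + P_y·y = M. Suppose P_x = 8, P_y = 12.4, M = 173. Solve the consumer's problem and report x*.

x* = 2.5781

MU_x ∝ x^(-0.75), MU_y ∝ 5·y^(-0.75), so MRS = (1/5)·(y/x)^(0.75) = P_x/P_y.
Hence y/x = (5·P_x/P_y)^(1/(0.75)), i.e. raised to the 4/3 power.
Substitute y = (y/x)·x into the budget: x* = M/(P_x + P_y·(y/x)).
Numerically y/x = 4.766333, so x* = 173/(8 + 12.4·4.766333) = 2.5781.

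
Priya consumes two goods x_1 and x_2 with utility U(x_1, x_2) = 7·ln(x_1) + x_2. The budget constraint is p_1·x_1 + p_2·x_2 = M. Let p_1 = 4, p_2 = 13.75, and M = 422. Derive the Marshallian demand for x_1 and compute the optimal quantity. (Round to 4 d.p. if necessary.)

x_1* = 24.0625

Set MRS = p_1/p_2: (7/x_1)/1 = p_1/p_2.
So x_1*(p_1,p_2) = 7·p_2/p_1, independent of income; and x_2* = (M − 7·p_2)/p_2.
At the given prices: x_1* = 7·13.75/4 = 24.0625.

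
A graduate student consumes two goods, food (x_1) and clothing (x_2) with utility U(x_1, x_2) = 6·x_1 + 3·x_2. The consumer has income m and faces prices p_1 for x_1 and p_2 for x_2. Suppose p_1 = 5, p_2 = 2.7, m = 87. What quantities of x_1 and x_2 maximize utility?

Linear utility — the consumer picks whichever good has higher MU/price: 6/5 = 1.2 vs 3/2.7 = 1.1111.
x_1 gives more utility per dollar, so spend all income on x_1: x_1* = m/p_1, x_2* = 0.
Numerically: x_1* = 17.4, x_2* = 0.

x_1* = 17.4, x_2* = 0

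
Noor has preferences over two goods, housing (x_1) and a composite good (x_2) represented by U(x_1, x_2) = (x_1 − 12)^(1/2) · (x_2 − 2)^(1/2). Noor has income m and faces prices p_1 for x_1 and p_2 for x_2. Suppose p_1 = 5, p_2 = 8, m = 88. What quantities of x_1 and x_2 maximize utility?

This is Cobb-Douglas in (x_1−12, x_2−2): tangency gives 0.5·p_2·(x_2−2) = 0.5·p_1·(x_1−12).
Substituting into the budget: x_1* = 12 + 0.5·(m − 12·p_1 − 2·p_2)/p_1, and x_2* = 2 + 0.5·(…)/p_2.
Discretionary income = 88 − 12·5 − 2·8 = 12; x_1* = 12 + 0.5·12/5 = 13.2; x_2* = 2 + 0.5·12/8 = 2.75.

x_1* = 13.2, x_2* = 2.75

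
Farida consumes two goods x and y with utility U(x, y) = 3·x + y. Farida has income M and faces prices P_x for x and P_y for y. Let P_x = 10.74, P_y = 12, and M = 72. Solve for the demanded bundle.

Linear utility — the consumer picks whichever good has higher MU/price: 3/10.74 = 0.2793 vs 1/12 = 0.0833.
x gives more utility per dollar, so spend all income on x: x* = M/P_x, y* = 0.
Numerically: x* = 6.7039, y* = 0.

x* = 6.7039, y* = 0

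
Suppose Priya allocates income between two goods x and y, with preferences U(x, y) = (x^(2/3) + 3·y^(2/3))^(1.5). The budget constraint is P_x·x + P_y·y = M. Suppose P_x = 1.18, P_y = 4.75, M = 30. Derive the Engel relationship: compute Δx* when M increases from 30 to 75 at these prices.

With the ratio pinned down, the budget gives x* = M/(P_x + P_y·(y/x)) and y* = (y/x)·x*.
Numerically y/x = 0.413932, so x* = 30/(1.18 + 4.75·0.413932) = 9.5354.
At M' = 75: x* = 23.8385. Change: 23.8385 − 9.5354 = 14.3031.

Δx* = 14.3031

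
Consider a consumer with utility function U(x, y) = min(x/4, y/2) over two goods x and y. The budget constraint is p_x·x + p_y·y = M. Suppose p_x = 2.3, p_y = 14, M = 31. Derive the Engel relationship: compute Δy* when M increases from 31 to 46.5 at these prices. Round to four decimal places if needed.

Leontief preferences: the optimum is at the kink where x/4 = y/2, i.e. y = (1/2)·x.
Budget: p_x·x + p_y·(1/2)·x = M, so (4·p_x + 2·p_y)·x = 4·M.
Demand: x*(p_x,p_y,M) = 4·M/(4·p_x + 2·p_y), y* = 2·M/(4·p_x + 2·p_y).
Here 4·2.3 + 2·14 = 37.2, giving y* = 1.6667.
At M' = 46.5: y* = 2.5. Change: 2.5 − 1.6667 = 0.8333.

Δy* = 0.8333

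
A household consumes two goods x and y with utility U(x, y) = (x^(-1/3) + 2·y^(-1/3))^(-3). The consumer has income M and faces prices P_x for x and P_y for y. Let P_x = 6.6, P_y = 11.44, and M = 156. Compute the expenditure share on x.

share on x = 0.3413

From the CES first-order condition, (1/2)·(y/x)^(4/3) = P_x/P_y.
Hence y/x = (2·P_x/P_y)^(1/(4/3)), i.e. raised to the 0.75 power.
With the ratio pinned down, the budget gives x* = M/(P_x + P_y·(y/x)) and y* = (y/x)·x*.
Numerically y/x = 1.113297, so x* = 156/(6.6 + 11.44·1.113297) = 8.0678 and y* = 1.113297·8.0678 = 8.9819.
Expenditure on x: 6.6·8.0678 = 53.2475; share = 0.3413.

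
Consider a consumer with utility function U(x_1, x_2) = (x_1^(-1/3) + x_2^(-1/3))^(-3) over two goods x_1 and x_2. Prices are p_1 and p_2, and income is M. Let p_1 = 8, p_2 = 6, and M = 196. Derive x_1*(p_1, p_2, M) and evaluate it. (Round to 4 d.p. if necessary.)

x_1* = 12.6903

Numerically x_2/x_1 = 1.240806, so x_1* = 196/(8 + 6·1.240806) = 12.6903.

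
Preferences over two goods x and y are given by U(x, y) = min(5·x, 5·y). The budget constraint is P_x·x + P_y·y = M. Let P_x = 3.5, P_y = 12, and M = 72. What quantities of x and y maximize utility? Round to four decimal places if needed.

x* = 4.6452, y* = 4.6452

Leontief preferences: the optimum is at the kink where x/5 = y/5, i.e. y = x.
Budget: P_x·x + P_y·x = M, so (5·P_x + 5·P_y)·x = 5·M.
Demand: x*(P_x,P_y,M) = 5·M/(5·P_x + 5·P_y), y* = 5·M/(5·P_x + 5·P_y).
Here 5·3.5 + 5·12 = 77.5, giving x* = 4.6452 and y* = 4.6452.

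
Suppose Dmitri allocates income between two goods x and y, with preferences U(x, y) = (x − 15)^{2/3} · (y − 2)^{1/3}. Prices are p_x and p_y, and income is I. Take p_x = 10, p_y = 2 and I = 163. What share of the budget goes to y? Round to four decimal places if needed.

share on y = 0.0429

MRS = 2·(y−2)/(x−15). Tangency with p_x/p_y gives y−2 = (1/2)·(p_x/p_y)·(x−15).
Substituting into the budget: x* = 15 + 2/3·(I − 15·p_x − 2·p_y)/p_x, and y* = 2 + 1/3·(…)/p_y.
Discretionary income = 163 − 15·10 − 2·2 = 9; x* = 15 + 2/3·9/10 = 15.6; y* = 2 + 1/3·9/2 = 3.5.
Expenditure on y: 2·3.5 = 7; share = 0.0429.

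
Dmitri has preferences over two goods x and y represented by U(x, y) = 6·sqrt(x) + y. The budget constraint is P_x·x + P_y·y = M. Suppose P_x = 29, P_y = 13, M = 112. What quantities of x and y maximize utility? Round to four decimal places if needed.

Utility is quasi-linear in y; the FOC for x is 3/√x = P_x/P_y.
Thus x* = (3·P_y/P_x)² — independent of M — with the rest of income spent on y.
Plugging in: x* = (3·13/29)² = 1.8086, y* = 4.5809.

x* = 1.8086, y* = 4.5809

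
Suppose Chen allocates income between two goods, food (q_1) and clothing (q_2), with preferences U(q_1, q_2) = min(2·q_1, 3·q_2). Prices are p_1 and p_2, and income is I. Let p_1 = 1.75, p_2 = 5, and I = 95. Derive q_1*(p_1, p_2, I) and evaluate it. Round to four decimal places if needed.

q_1* = 18.6885

With perfect complements, no substitution: consume in ratio q_1:q_2 = 3:2.
Budget: p_1·q_1 + p_2·(2/3)·q_1 = I, so (3·p_1 + 2·p_2)·q_1 = 3·I.
Demand: q_1*(p_1,p_2,I) = 3·I/(3·p_1 + 2·p_2), q_2* = 2·I/(3·p_1 + 2·p_2).
Here 3·1.75 + 2·5 = 15.25, giving q_1* = 18.6885.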